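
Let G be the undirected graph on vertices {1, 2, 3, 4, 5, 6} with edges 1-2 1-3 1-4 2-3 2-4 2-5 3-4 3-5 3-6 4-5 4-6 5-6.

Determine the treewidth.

3

A width-3 tree decomposition is:
Bags: B1 = {1, 2, 3, 4}  B2 = {2, 3, 4, 5}  B3 = {3, 4, 5, 6}
Tree: B1–B2, B2–B3
The largest bag has 4 vertices, giving width 3; this decomposition certifies tw(G) ≤ 3. For the lower bound, the 4 vertices {1, 2, 3, 4} are pairwise adjacent, and any tree decomposition puts a clique entirely inside one bag — forcing width ≥ 3. Hence tw(G) = 3 exactly.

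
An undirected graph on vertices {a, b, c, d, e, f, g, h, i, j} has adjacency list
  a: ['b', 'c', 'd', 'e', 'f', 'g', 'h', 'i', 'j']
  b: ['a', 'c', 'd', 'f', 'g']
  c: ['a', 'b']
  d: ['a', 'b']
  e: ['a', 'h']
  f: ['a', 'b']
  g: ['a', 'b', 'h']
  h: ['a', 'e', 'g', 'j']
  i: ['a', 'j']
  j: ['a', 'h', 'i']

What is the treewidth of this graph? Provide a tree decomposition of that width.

Treewidth 2.
One optimal decomposition is:
Bags: B1 = {a, g, h}  B2 = {a, b, g}  B3 = {a, b, c}  B4 = {a, h, j}  B5 = {a, b, f}  B6 = {a, b, d}  B7 = {a, i, j}  B8 = {a, e, h}
Tree: B1–B2, B2–B3, B1–B4, B2–B5, B5–B6, B4–B7, B1–B8

The largest bag has 3 vertices, giving width 2; this decomposition certifies tw(G) ≤ 2. Conversely, {a, g, h} is a clique of size 3, and the vertices of any clique must share a bag in every tree decomposition; so some bag has ≥ 3 vertices and tw(G) ≥ 2. The upper and lower bounds meet at 2, so that is the treewidth.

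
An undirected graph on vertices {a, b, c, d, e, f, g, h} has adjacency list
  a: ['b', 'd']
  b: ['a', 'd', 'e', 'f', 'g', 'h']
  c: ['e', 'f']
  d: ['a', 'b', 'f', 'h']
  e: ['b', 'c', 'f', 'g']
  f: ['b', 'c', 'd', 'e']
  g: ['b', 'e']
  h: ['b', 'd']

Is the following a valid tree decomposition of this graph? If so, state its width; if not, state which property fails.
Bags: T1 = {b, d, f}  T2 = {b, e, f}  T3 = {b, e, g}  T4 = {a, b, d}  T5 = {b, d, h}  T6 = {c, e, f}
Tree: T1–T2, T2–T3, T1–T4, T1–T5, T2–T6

Every vertex of G appears in some bag (union = {a, b, c, d, e, f, g, h}); every edge is covered by a bag; and for each vertex v the set of bags containing v is connected in the bag tree. The decomposition is therefore valid. The largest bag has 3 vertices, so the width is 2.

Yes; width 2.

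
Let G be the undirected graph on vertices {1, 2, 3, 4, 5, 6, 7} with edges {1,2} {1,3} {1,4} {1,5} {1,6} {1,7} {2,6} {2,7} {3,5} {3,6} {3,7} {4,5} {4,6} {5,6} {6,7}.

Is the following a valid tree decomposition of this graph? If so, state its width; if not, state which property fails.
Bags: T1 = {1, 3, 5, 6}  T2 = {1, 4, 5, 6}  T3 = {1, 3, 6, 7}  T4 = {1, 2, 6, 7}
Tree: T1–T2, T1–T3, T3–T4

Vertex coverage: the bags together contain {1, 2, 3, 4, 5, 6, 7}, the full vertex set. Edge coverage: each edge of G has both endpoints in at least one bag. Running intersection: for every vertex, the bags containing it form a connected subtree. All three properties hold, so this is a valid tree decomposition of width max|bag| − 1 = 3, and hence tw(G) ≤ 3.

Yes; width 3.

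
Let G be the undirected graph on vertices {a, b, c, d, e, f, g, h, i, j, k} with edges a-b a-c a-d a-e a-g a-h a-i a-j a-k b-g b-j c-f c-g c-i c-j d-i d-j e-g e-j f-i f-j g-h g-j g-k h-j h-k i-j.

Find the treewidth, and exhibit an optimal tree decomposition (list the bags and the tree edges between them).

Every bag has size at most 4, so the width is 4 − 1 = 3 and tw(G) ≤ 3. Conversely, {a, d, i, j} is a clique of size 4, and the vertices of any clique must share a bag in every tree decomposition; so some bag has ≥ 4 vertices and tw(G) ≥ 3. Therefore the treewidth is 3.

Treewidth 3.
One optimal decomposition is:
Bags: B1 = {a, e, g, j}  B2 = {a, c, g, j}  B3 = {a, g, h, j}  B4 = {a, c, i, j}  B5 = {a, b, g, j}  B6 = {c, f, i, j}  B7 = {a, g, h, k}  B8 = {a, d, i, j}
Tree: B1–B2, B2–B3, B2–B4, B3–B5, B4–B6, B3–B7, B4–B8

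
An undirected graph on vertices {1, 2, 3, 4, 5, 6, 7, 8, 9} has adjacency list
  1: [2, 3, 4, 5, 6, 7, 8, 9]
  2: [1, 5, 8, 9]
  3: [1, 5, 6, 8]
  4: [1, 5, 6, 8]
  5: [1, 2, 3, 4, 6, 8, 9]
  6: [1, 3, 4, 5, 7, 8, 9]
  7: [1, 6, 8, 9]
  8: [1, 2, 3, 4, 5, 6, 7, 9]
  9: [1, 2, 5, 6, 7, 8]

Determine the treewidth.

A width-4 tree decomposition is:
Bags: B1 = {1, 6, 7, 8, 9}  B2 = {1, 5, 6, 8, 9}  B3 = {1, 3, 5, 6, 8}  B4 = {1, 4, 5, 6, 8}  B5 = {1, 2, 5, 8, 9}
Tree: B1–B2, B2–B3, B3–B4, B2–B5
The largest bag has 5 vertices, giving width 4; this decomposition certifies tw(G) ≤ 4. On the other hand G contains the 5-clique {1, 2, 5, 8, 9}. A clique must lie in a single bag of any decomposition, so no decomposition can have width below 4. The upper and lower bounds meet at 4, so that is the treewidth.

4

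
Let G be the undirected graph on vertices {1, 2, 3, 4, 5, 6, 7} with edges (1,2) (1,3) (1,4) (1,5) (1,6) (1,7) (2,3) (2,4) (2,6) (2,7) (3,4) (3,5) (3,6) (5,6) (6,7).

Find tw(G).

3

A width-3 tree decomposition is:
Bags: B1 = {1, 2, 3, 6}  B2 = {1, 2, 3, 4}  B3 = {1, 2, 6, 7}  B4 = {1, 3, 5, 6}
Tree: B1–B2, B1–B3, B1–B4
Each bag holds 4 vertices, so the decomposition has width 3, which upper-bounds the treewidth. Conversely, {1, 2, 3, 4} is a clique of size 4, and the vertices of any clique must share a bag in every tree decomposition; so some bag has ≥ 4 vertices and tw(G) ≥ 3. The upper and lower bounds meet at 3, so that is the treewidth.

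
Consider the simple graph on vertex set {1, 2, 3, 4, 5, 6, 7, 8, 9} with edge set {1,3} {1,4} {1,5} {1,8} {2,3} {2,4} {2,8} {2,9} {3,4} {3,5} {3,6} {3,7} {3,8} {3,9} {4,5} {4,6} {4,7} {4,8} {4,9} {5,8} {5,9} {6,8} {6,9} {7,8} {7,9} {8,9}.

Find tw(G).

A width-4 tree decomposition is:
Bags: B1 = {3, 4, 6, 8, 9}  B2 = {3, 4, 5, 8, 9}  B3 = {1, 3, 4, 5, 8}  B4 = {3, 4, 7, 8, 9}  B5 = {2, 3, 4, 8, 9}
Tree: B1–B2, B2–B3, B2–B4, B1–B5
The largest bag has 5 vertices, giving width 4; this decomposition certifies tw(G) ≤ 4. On the other hand G contains the 5-clique {1, 3, 4, 5, 8}. A clique must lie in a single bag of any decomposition, so no decomposition can have width below 4. Combining the bounds, tw(G) = 4.

4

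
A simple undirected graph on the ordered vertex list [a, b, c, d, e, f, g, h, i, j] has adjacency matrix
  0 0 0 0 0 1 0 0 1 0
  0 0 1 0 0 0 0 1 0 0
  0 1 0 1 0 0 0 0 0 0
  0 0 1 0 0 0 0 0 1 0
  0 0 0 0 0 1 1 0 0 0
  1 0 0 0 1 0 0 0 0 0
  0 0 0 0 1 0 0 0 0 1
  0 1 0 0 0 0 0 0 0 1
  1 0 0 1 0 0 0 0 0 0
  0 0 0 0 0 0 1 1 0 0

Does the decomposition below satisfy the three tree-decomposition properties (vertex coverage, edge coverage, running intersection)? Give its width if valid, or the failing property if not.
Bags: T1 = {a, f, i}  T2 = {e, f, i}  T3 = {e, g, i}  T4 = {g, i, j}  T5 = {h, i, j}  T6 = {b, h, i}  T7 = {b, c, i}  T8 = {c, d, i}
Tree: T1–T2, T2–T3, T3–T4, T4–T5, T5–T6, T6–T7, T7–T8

Every vertex of G appears in some bag (union = {a, b, c, d, e, f, g, h, i, j}); every edge is covered by a bag; and for each vertex v the set of bags containing v is connected in the bag tree. The decomposition is therefore valid. The largest bag has 3 vertices, so the width is 2.

Yes; width 2.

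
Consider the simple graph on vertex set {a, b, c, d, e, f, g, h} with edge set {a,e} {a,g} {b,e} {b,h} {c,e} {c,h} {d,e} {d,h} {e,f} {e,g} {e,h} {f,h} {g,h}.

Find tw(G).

2

A width-2 tree decomposition is:
Bags: B1 = {b, e, h}  B2 = {d, e, h}  B3 = {c, e, h}  B4 = {e, g, h}  B5 = {e, f, h}  B6 = {a, e, g}
Tree: B1–B2, B2–B3, B2–B4, B2–B5, B4–B6
Every bag has size at most 3, so the width is 3 − 1 = 2 and tw(G) ≤ 2. For the lower bound, the 3 vertices {d, e, h} are pairwise adjacent, and any tree decomposition puts a clique entirely inside one bag — forcing width ≥ 2. Combining the bounds, tw(G) = 2.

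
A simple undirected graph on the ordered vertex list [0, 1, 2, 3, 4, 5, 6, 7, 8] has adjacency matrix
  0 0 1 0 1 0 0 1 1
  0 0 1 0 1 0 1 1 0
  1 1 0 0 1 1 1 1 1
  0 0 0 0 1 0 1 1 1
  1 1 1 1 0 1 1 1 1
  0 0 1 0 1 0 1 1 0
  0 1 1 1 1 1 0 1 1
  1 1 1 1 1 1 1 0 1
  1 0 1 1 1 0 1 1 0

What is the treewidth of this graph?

A width-4 tree decomposition is:
Bags: B1 = {1, 2, 4, 6, 7}  B2 = {2, 4, 6, 7, 8}  B3 = {2, 4, 5, 6, 7}  B4 = {0, 2, 4, 7, 8}  B5 = {3, 4, 6, 7, 8}
Tree: B1–B2, B2–B3, B2–B4, B2–B5
Each bag holds 5 vertices, so the decomposition has width 4, which upper-bounds the treewidth. On the other hand G contains the 5-clique {0, 2, 4, 7, 8}. A clique must lie in a single bag of any decomposition, so no decomposition can have width below 4. Hence tw(G) = 4 exactly.

4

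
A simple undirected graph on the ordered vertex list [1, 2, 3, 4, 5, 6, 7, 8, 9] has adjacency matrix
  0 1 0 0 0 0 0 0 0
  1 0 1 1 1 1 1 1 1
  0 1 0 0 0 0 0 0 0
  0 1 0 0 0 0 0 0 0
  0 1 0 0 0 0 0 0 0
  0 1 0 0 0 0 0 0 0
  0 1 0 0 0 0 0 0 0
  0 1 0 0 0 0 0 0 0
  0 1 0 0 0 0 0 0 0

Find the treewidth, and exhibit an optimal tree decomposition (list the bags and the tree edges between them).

Treewidth 1.
One such decomposition:
Bags: B1 = {2, 5}  B2 = {2, 4}  B3 = {2, 6}  B4 = {2, 3}  B5 = {2, 7}  B6 = {1, 2}  B7 = {2, 8}  B8 = {2, 9}
Tree: B1–B2, B2–B3, B2–B4, B3–B5, B5–B6, B3–B7, B7–B8

Every bag has size at most 2, so the width is 2 − 1 = 1 and tw(G) ≤ 1. Since G has at least one edge (e.g. 5–2), it is not an edgeless graph, so tw(G) ≥ 1. The upper and lower bounds meet at 1, so that is the treewidth.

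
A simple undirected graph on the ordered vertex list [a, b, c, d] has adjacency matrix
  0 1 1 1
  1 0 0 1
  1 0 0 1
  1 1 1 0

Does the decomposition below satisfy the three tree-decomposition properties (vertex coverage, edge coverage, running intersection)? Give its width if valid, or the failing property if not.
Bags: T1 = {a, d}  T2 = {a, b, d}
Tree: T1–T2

No — vertex c appears in no bag.

A tree decomposition must satisfy three properties: every vertex lies in some bag; for every edge, both endpoints lie together in some bag; and for every vertex, the bags containing it form a connected subtree. Here vertex c appears in no bag, so the decomposition is invalid.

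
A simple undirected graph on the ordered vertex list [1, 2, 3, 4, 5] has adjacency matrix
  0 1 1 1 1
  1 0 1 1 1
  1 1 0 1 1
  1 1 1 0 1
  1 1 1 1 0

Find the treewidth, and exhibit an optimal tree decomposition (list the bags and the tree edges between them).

A single bag containing all 5 vertices is trivially a valid decomposition of width 4. Conversely, {1, 2, 3, 4, 5} is a clique of size 5, and the vertices of any clique must share a bag in every tree decomposition; so some bag has ≥ 5 vertices and tw(G) ≥ 4. Combining the bounds, tw(G) = 4.

Treewidth 4.
Bags: B1 = {1, 2, 3, 4, 5}
Tree: (single bag)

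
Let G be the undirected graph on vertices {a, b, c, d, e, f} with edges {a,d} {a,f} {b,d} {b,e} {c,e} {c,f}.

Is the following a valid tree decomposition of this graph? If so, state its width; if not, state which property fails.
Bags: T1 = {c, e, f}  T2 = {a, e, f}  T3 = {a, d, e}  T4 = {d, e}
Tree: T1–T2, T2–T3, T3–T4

No — vertex b appears in no bag.

A tree decomposition must satisfy three properties: every vertex lies in some bag; for every edge, both endpoints lie together in some bag; and for every vertex, the bags containing it form a connected subtree. Here vertex b appears in no bag, so the decomposition is invalid.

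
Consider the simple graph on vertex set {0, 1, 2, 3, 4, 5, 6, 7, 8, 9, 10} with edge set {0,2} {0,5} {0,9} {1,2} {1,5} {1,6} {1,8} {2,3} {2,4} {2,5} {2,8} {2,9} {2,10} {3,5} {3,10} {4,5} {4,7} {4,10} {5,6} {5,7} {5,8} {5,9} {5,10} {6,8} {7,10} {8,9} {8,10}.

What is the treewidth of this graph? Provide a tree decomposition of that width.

Treewidth 3.
One such decomposition:
Bags: B1 = {1, 2, 5, 8}  B2 = {1, 5, 6, 8}  B3 = {2, 5, 8, 10}  B4 = {2, 3, 5, 10}  B5 = {2, 4, 5, 10}  B6 = {2, 5, 8, 9}  B7 = {0, 2, 5, 9}  B8 = {4, 5, 7, 10}
Tree: B1–B2, B1–B3, B3–B4, B3–B5, B3–B6, B6–B7, B5–B8

The largest bag has 4 vertices, giving width 3; this decomposition certifies tw(G) ≤ 3. For the lower bound, the 4 vertices {0, 2, 5, 9} are pairwise adjacent, and any tree decomposition puts a clique entirely inside one bag — forcing width ≥ 3. Therefore the treewidth is 3.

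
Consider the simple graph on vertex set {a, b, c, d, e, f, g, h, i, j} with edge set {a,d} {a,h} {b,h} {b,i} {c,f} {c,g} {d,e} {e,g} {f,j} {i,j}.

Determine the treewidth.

2

A width-2 tree decomposition is:
Bags: B1 = {c, f, j}  B2 = {c, g, j}  B3 = {e, g, j}  B4 = {d, e, j}  B5 = {a, d, j}  B6 = {a, h, j}  B7 = {b, h, j}  B8 = {b, i, j}
Tree: B1–B2, B2–B3, B3–B4, B4–B5, B5–B6, B6–B7, B7–B8
Every bag has size at most 3, so the width is 3 − 1 = 2 and tw(G) ≤ 2. For the lower bound, G contains the cycle j–f–c–g–e–d–a–h–b–i–j, so G is not a forest; only forests have treewidth ≤ 1, hence tw(G) ≥ 2. Therefore the treewidth is 2.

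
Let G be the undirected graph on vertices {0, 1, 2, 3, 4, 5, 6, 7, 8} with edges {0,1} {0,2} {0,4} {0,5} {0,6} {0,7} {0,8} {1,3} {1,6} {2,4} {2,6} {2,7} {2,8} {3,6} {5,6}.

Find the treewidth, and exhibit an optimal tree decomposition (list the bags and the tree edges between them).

Treewidth 2.
One optimal decomposition is:
Bags: B1 = {0, 2, 6}  B2 = {0, 2, 4}  B3 = {0, 2, 8}  B4 = {0, 2, 7}  B5 = {0, 1, 6}  B6 = {1, 3, 6}  B7 = {0, 5, 6}
Tree: B1–B2, B2–B3, B3–B4, B1–B5, B5–B6, B1–B7

Every bag has size at most 3, so the width is 3 − 1 = 2 and tw(G) ≤ 2. On the other hand G contains the 3-clique {0, 1, 6}. A clique must lie in a single bag of any decomposition, so no decomposition can have width below 2. The upper and lower bounds meet at 2, so that is the treewidth.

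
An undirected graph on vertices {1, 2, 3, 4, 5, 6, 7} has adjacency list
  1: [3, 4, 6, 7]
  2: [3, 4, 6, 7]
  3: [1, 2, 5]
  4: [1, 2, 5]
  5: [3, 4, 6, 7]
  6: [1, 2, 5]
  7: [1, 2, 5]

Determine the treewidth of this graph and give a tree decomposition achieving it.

Each bag holds 4 vertices, so the decomposition has width 3, which upper-bounds the treewidth. For the lower bound: the 4 vertex sets {2,3}, {5,7}, {1}, {6} are disjoint, each induces a connected subgraph, and every pair is joined by at least one edge of G. Contracting each set to a single vertex therefore yields K_{4} as a minor, and since treewidth is minor-monotone, tw(G) ≥ tw(K_{4}) = 3. Combining the bounds, tw(G) = 3.

Treewidth 3.
One optimal decomposition is:
Bags: B1 = {1, 2, 3, 5}  B2 = {1, 2, 5, 7}  B3 = {1, 2, 5, 6}  B4 = {1, 2, 4, 5}
Tree: B1–B2, B2–B3, B3–B4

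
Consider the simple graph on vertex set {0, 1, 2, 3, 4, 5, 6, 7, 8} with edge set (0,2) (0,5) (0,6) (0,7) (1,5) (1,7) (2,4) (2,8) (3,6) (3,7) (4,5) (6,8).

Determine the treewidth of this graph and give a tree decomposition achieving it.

Treewidth 3.
One such decomposition:
Bags: B1 = {2, 4, 6, 8}  B2 = {0, 2, 4, 6}  B3 = {0, 4, 5, 6}  B4 = {0, 3, 5, 6}  B5 = {0, 3, 5, 7}  B6 = {1, 3, 5, 7}
Tree: B1–B2, B2–B3, B3–B4, B4–B5, B5–B6

Each bag holds 4 vertices, so the decomposition has width 3, which upper-bounds the treewidth. For the lower bound: the 4 vertex sets {2,4,8}, {6}, {0}, {1,3,5,7} are disjoint, each induces a connected subgraph, and every pair is joined by at least one edge of G. Contracting each set to a single vertex therefore yields K_{4} as a minor, and since treewidth is minor-monotone, tw(G) ≥ tw(K_{4}) = 3. The upper and lower bounds meet at 3, so that is the treewidth.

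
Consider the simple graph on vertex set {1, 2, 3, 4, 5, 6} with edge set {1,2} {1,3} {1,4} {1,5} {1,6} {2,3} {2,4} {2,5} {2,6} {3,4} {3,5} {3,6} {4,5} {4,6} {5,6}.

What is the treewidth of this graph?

A width-5 tree decomposition is:
Bags: B1 = {1, 2, 3, 4, 5, 6}
Tree: (single bag)
With just one bag of size 6, the width is 6 − 1 = 5, so tw(G) ≤ 5. Conversely, {1, 2, 3, 4, 5, 6} is a clique of size 6, and the vertices of any clique must share a bag in every tree decomposition; so some bag has ≥ 6 vertices and tw(G) ≥ 5. Therefore the treewidth is 5.

5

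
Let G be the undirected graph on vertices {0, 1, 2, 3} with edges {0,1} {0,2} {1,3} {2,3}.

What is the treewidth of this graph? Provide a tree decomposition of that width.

Treewidth 2.
One such decomposition:
Bags: B1 = {1, 2, 3}  B2 = {0, 1, 2}
Tree: B1–B2

Each bag holds 3 vertices, so the decomposition has width 2, which upper-bounds the treewidth. For the lower bound, G contains the cycle 2–3–1–0–2, so G is not a forest; only forests have treewidth ≤ 1, hence tw(G) ≥ 2. The upper and lower bounds meet at 2, so that is the treewidth.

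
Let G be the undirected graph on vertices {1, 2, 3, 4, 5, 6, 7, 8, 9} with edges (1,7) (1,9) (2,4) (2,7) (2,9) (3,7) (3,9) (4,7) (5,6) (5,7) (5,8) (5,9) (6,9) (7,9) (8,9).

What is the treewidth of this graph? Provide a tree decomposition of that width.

Treewidth 2.
One such decomposition:
Bags: B1 = {5, 7, 9}  B2 = {5, 6, 9}  B3 = {1, 7, 9}  B4 = {2, 7, 9}  B5 = {2, 4, 7}  B6 = {5, 8, 9}  B7 = {3, 7, 9}
Tree: B1–B2, B1–B3, B3–B4, B4–B5, B2–B6, B4–B7

The largest bag has 3 vertices, giving width 2; this decomposition certifies tw(G) ≤ 2. On the other hand G contains the 3-clique {5, 8, 9}. A clique must lie in a single bag of any decomposition, so no decomposition can have width below 2. Combining the bounds, tw(G) = 2.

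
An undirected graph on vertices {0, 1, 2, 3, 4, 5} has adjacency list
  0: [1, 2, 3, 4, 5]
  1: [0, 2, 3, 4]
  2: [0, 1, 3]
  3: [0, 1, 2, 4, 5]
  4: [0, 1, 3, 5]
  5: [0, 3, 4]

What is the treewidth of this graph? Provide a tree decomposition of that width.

Treewidth 3.
Bags: B1 = {0, 3, 4, 5}  B2 = {0, 1, 3, 4}  B3 = {0, 1, 2, 3}
Tree: B1–B2, B2–B3

Each bag holds 4 vertices, so the decomposition has width 3, which upper-bounds the treewidth. For the lower bound, the 4 vertices {0, 1, 2, 3} are pairwise adjacent, and any tree decomposition puts a clique entirely inside one bag — forcing width ≥ 3. The upper and lower bounds meet at 3, so that is the treewidth.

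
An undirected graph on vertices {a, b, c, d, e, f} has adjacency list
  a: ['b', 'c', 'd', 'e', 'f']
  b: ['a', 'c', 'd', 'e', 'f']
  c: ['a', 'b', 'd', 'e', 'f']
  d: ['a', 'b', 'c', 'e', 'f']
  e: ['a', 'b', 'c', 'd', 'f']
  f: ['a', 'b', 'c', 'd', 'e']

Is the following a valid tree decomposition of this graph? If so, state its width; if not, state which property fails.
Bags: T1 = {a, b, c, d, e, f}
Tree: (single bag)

Yes; width 5.

Every vertex of G appears in some bag (union = {a, b, c, d, e, f}); every edge is covered by a bag; and for each vertex v the set of bags containing v is connected in the bag tree. The decomposition is therefore valid. The largest bag has 6 vertices, so the width is 5.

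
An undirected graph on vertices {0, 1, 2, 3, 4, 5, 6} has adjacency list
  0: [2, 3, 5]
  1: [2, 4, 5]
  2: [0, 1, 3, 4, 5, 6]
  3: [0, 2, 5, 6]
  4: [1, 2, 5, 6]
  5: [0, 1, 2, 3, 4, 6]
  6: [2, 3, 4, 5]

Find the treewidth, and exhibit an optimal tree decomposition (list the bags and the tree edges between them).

The largest bag has 4 vertices, giving width 3; this decomposition certifies tw(G) ≤ 3. Conversely, {1, 2, 4, 5} is a clique of size 4, and the vertices of any clique must share a bag in every tree decomposition; so some bag has ≥ 4 vertices and tw(G) ≥ 3. The upper and lower bounds meet at 3, so that is the treewidth.

Treewidth 3.
Bags: B1 = {2, 3, 5, 6}  B2 = {2, 4, 5, 6}  B3 = {0, 2, 3, 5}  B4 = {1, 2, 4, 5}
Tree: B1–B2, B1–B3, B2–B4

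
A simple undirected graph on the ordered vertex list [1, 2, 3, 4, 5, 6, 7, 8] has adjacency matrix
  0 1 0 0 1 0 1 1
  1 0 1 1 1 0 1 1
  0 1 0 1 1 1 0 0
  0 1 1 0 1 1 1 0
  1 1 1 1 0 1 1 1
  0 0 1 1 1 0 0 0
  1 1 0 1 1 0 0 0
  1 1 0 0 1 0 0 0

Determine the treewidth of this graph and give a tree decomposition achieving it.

The largest bag has 4 vertices, giving width 3; this decomposition certifies tw(G) ≤ 3. On the other hand G contains the 4-clique {1, 2, 5, 8}. A clique must lie in a single bag of any decomposition, so no decomposition can have width below 3. Hence tw(G) = 3 exactly.

Treewidth 3.
One optimal decomposition is:
Bags: B1 = {2, 4, 5, 7}  B2 = {1, 2, 5, 7}  B3 = {2, 3, 4, 5}  B4 = {1, 2, 5, 8}  B5 = {3, 4, 5, 6}
Tree: B1–B2, B1–B3, B2–B4, B3–B5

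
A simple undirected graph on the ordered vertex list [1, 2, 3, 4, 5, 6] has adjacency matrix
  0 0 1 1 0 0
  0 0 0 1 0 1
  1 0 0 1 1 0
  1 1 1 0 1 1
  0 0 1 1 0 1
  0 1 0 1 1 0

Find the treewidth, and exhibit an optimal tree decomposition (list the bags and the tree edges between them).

The largest bag has 3 vertices, giving width 2; this decomposition certifies tw(G) ≤ 2. For the lower bound, the 3 vertices {2, 4, 6} are pairwise adjacent, and any tree decomposition puts a clique entirely inside one bag — forcing width ≥ 2. Therefore the treewidth is 2.

Treewidth 2.
One optimal decomposition is:
Bags: B1 = {4, 5, 6}  B2 = {3, 4, 5}  B3 = {2, 4, 6}  B4 = {1, 3, 4}
Tree: B1–B2, B1–B3, B2–B4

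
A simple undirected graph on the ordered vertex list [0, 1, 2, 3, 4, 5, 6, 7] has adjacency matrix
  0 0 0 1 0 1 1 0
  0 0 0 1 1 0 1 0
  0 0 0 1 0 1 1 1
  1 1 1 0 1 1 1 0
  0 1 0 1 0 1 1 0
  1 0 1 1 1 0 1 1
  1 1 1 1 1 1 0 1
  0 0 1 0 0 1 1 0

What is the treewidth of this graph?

A width-3 tree decomposition is:
Bags: B1 = {0, 3, 5, 6}  B2 = {2, 3, 5, 6}  B3 = {3, 4, 5, 6}  B4 = {1, 3, 4, 6}  B5 = {2, 5, 6, 7}
Tree: B1–B2, B2–B3, B3–B4, B2–B5
The largest bag has 4 vertices, giving width 3; this decomposition certifies tw(G) ≤ 3. For the lower bound, the 4 vertices {1, 3, 4, 6} are pairwise adjacent, and any tree decomposition puts a clique entirely inside one bag — forcing width ≥ 3. The upper and lower bounds meet at 3, so that is the treewidth.

3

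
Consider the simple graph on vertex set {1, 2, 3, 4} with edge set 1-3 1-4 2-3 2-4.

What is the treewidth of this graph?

A width-2 tree decomposition is:
Bags: B1 = {1, 2, 3}  B2 = {1, 2, 4}
Tree: B1–B2
The largest bag has 3 vertices, giving width 2; this decomposition certifies tw(G) ≤ 2. The edges 2–3–1–4–2 form a cycle, so G is not a tree and its treewidth is at least 2. The upper and lower bounds meet at 2, so that is the treewidth.

2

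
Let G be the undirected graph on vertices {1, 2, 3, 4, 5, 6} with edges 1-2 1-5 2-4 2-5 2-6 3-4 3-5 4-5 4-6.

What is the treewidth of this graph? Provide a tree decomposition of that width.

Each bag holds 3 vertices, so the decomposition has width 2, which upper-bounds the treewidth. Conversely, {1, 2, 5} is a clique of size 3, and the vertices of any clique must share a bag in every tree decomposition; so some bag has ≥ 3 vertices and tw(G) ≥ 2. Therefore the treewidth is 2.

Treewidth 2.
One such decomposition:
Bags: B1 = {2, 4, 5}  B2 = {3, 4, 5}  B3 = {2, 4, 6}  B4 = {1, 2, 5}
Tree: B1–B2, B1–B3, B1–B4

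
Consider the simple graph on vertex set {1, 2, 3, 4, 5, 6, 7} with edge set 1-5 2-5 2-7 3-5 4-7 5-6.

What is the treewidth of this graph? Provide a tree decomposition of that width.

Treewidth 1.
Bags: B1 = {2, 7}  B2 = {2, 5}  B3 = {3, 5}  B4 = {5, 6}  B5 = {1, 5}  B6 = {4, 7}
Tree: B1–B2, B2–B3, B2–B4, B3–B5, B1–B6

The largest bag has 2 vertices, giving width 1; this decomposition certifies tw(G) ≤ 1. Any graph with an edge has treewidth ≥ 1, and G has the edge 7–2. Combining the bounds, tw(G) = 1.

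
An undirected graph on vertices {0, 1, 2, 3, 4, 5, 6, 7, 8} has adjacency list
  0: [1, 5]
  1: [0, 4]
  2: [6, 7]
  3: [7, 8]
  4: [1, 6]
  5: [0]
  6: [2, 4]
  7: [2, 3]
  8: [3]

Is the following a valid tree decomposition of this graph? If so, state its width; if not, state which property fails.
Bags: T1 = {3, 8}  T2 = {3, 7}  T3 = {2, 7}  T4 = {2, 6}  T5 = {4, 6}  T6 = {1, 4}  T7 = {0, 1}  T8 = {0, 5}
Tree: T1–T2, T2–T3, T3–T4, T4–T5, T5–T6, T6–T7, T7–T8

Vertex coverage: the bags together contain {0, 1, 2, 3, 4, 5, 6, 7, 8}, the full vertex set. Edge coverage: each edge of G has both endpoints in at least one bag. Running intersection: for every vertex, the bags containing it form a connected subtree. All three properties hold, so this is a valid tree decomposition of width max|bag| − 1 = 1, and hence tw(G) ≤ 1.

Yes; width 1.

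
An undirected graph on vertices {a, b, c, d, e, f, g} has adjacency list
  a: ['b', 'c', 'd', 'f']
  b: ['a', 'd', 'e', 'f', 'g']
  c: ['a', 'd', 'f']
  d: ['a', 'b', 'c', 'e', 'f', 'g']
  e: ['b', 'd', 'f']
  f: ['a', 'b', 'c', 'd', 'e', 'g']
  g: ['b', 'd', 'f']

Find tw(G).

3

A width-3 tree decomposition is:
Bags: B1 = {a, c, d, f}  B2 = {a, b, d, f}  B3 = {b, d, f, g}  B4 = {b, d, e, f}
Tree: B1–B2, B2–B3, B3–B4
Each bag holds 4 vertices, so the decomposition has width 3, which upper-bounds the treewidth. On the other hand G contains the 4-clique {a, c, d, f}. A clique must lie in a single bag of any decomposition, so no decomposition can have width below 3. Hence tw(G) = 3 exactly.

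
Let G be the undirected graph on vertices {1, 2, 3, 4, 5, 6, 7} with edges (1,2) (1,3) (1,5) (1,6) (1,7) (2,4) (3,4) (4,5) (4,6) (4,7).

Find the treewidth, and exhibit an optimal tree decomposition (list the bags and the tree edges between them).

Treewidth 2.
One optimal decomposition is:
Bags: B1 = {1, 4, 7}  B2 = {1, 4, 6}  B3 = {1, 2, 4}  B4 = {1, 3, 4}  B5 = {1, 4, 5}
Tree: B1–B2, B2–B3, B3–B4, B4–B5

Each bag holds 3 vertices, so the decomposition has width 2, which upper-bounds the treewidth. Since 4–7–1–6–4 is a cycle in G, G is not acyclic. Forests are exactly the graphs of treewidth ≤ 1, so tw(G) ≥ 2. Combining the bounds, tw(G) = 2.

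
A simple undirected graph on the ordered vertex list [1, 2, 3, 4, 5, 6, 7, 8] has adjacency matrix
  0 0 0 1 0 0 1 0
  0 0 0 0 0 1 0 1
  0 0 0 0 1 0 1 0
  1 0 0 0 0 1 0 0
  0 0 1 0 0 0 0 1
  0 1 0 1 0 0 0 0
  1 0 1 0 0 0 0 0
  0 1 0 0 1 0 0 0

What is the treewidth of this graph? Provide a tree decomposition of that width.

Treewidth 2.
One optimal decomposition is:
Bags: B1 = {1, 4, 7}  B2 = {3, 4, 7}  B3 = {3, 4, 5}  B4 = {4, 5, 8}  B5 = {2, 4, 8}  B6 = {2, 4, 6}
Tree: B1–B2, B2–B3, B3–B4, B4–B5, B5–B6

The largest bag has 3 vertices, giving width 2; this decomposition certifies tw(G) ≤ 2. The edges 4–1–7–3–5–8–2–6–4 form a cycle, so G is not a tree and its treewidth is at least 2. Combining the bounds, tw(G) = 2.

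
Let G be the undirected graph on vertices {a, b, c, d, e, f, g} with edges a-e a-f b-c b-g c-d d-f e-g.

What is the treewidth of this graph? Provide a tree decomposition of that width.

Treewidth 2.
One optimal decomposition is:
Bags: B1 = {b, c, d}  B2 = {b, d, g}  B3 = {d, e, g}  B4 = {a, d, e}  B5 = {a, d, f}
Tree: B1–B2, B2–B3, B3–B4, B4–B5

Each bag holds 3 vertices, so the decomposition has width 2, which upper-bounds the treewidth. For the lower bound, G contains the cycle d–c–b–g–e–a–f–d, so G is not a forest; only forests have treewidth ≤ 1, hence tw(G) ≥ 2. Combining the bounds, tw(G) = 2.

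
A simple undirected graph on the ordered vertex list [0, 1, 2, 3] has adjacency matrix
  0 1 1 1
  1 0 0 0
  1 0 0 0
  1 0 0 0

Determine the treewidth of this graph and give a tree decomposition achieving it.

Treewidth 1.
One optimal decomposition is:
Bags: B1 = {0, 3}  B2 = {0, 2}  B3 = {0, 1}
Tree: B1–B2, B1–B3

Every bag has size at most 2, so the width is 2 − 1 = 1 and tw(G) ≤ 1. Any graph with an edge has treewidth ≥ 1, and G has the edge 0–3. The upper and lower bounds meet at 1, so that is the treewidth.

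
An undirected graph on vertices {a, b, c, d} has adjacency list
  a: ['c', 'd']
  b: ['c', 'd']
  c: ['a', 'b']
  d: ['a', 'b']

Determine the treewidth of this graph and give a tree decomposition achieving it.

Every bag has size at most 3, so the width is 3 − 1 = 2 and tw(G) ≤ 2. The edges b–d–a–c–b form a cycle, so G is not a tree and its treewidth is at least 2. Therefore the treewidth is 2.

Treewidth 2.
Bags: B1 = {a, b, d}  B2 = {a, b, c}
Tree: B1–B2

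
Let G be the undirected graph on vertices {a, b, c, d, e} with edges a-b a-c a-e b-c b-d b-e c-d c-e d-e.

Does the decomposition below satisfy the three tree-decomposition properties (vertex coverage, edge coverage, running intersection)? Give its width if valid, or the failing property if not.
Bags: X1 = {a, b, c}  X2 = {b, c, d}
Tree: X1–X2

No — vertex e appears in no bag.

A tree decomposition must satisfy three properties: every vertex lies in some bag; for every edge, both endpoints lie together in some bag; and for every vertex, the bags containing it form a connected subtree. Here vertex e appears in no bag, so the decomposition is invalid.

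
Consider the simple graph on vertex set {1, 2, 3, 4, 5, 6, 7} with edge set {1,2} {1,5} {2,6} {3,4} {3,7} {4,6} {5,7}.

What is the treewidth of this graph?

A width-2 tree decomposition is:
Bags: B1 = {1, 2, 5}  B2 = {2, 5, 6}  B3 = {4, 5, 6}  B4 = {3, 4, 5}  B5 = {3, 5, 7}
Tree: B1–B2, B2–B3, B3–B4, B4–B5
Each bag holds 3 vertices, so the decomposition has width 2, which upper-bounds the treewidth. Since 5–1–2–6–4–3–7–5 is a cycle in G, G is not acyclic. Forests are exactly the graphs of treewidth ≤ 1, so tw(G) ≥ 2. Hence tw(G) = 2 exactly.

2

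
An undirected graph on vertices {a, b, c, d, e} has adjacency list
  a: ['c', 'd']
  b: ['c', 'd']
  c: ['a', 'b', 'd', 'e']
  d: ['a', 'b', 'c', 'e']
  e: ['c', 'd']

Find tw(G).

A width-2 tree decomposition is:
Bags: B1 = {c, d, e}  B2 = {a, c, d}  B3 = {b, c, d}
Tree: B1–B2, B2–B3
Each bag holds 3 vertices, so the decomposition has width 2, which upper-bounds the treewidth. For the lower bound, the 3 vertices {c, d, e} are pairwise adjacent, and any tree decomposition puts a clique entirely inside one bag — forcing width ≥ 2. Combining the bounds, tw(G) = 2.

2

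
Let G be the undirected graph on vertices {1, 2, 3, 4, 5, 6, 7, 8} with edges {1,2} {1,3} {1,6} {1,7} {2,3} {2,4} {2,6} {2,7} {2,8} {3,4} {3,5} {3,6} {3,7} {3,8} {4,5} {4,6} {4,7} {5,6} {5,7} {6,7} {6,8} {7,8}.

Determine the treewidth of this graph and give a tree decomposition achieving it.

Each bag holds 5 vertices, so the decomposition has width 4, which upper-bounds the treewidth. On the other hand G contains the 5-clique {2, 3, 6, 7, 8}. A clique must lie in a single bag of any decomposition, so no decomposition can have width below 4. Therefore the treewidth is 4.

Treewidth 4.
One optimal decomposition is:
Bags: B1 = {2, 3, 4, 6, 7}  B2 = {1, 2, 3, 6, 7}  B3 = {3, 4, 5, 6, 7}  B4 = {2, 3, 6, 7, 8}
Tree: B1–B2, B1–B3, B1–B4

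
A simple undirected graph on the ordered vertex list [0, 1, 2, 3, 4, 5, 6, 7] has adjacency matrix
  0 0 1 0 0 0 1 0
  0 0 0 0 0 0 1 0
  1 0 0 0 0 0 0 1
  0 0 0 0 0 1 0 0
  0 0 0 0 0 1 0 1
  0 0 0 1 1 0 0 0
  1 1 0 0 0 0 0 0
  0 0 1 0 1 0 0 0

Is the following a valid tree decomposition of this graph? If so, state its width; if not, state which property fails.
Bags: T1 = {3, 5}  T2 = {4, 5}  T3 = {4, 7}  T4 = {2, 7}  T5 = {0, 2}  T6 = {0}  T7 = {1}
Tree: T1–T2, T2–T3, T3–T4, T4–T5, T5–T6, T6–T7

A tree decomposition must satisfy three properties: every vertex lies in some bag; for every edge, both endpoints lie together in some bag; and for every vertex, the bags containing it form a connected subtree. Here vertex 6 appears in no bag, so the decomposition is invalid.

No — vertex 6 appears in no bag.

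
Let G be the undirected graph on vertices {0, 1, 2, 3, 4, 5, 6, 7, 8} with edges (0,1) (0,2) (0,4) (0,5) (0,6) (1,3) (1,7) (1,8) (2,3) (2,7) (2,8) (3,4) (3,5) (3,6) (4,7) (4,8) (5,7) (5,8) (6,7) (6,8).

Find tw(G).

4

A width-4 tree decomposition is:
Bags: B1 = {0, 1, 3, 7, 8}  B2 = {0, 3, 5, 7, 8}  B3 = {0, 3, 6, 7, 8}  B4 = {0, 3, 4, 7, 8}  B5 = {0, 2, 3, 7, 8}
Tree: B1–B2, B2–B3, B3–B4, B4–B5
The largest bag has 5 vertices, giving width 4; this decomposition certifies tw(G) ≤ 4. For the lower bound: the 5 vertex sets {0,1}, {5,7}, {3,6}, {8}, {4} are disjoint, each induces a connected subgraph, and every pair is joined by at least one edge of G. Contracting each set to a single vertex therefore yields K_{5} as a minor, and since treewidth is minor-monotone, tw(G) ≥ tw(K_{5}) = 4. Therefore the treewidth is 4.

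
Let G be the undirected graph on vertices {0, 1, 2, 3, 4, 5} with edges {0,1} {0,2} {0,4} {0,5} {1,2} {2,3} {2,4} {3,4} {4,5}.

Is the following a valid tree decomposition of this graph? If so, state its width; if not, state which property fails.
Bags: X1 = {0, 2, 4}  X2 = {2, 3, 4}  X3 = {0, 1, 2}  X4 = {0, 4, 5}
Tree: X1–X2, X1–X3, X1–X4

Yes; width 2.

Every vertex of G appears in some bag (union = {0, 1, 2, 3, 4, 5}); every edge is covered by a bag; and for each vertex v the set of bags containing v is connected in the bag tree. The decomposition is therefore valid. The largest bag has 3 vertices, so the width is 2.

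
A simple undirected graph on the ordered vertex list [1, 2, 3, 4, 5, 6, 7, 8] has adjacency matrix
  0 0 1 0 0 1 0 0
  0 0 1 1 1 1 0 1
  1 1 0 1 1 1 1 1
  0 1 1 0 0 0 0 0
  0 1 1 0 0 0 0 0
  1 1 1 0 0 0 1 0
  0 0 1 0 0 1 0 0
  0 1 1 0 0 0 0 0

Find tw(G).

A width-2 tree decomposition is:
Bags: B1 = {2, 3, 6}  B2 = {2, 3, 4}  B3 = {2, 3, 5}  B4 = {3, 6, 7}  B5 = {1, 3, 6}  B6 = {2, 3, 8}
Tree: B1–B2, B2–B3, B1–B4, B4–B5, B1–B6
Each bag holds 3 vertices, so the decomposition has width 2, which upper-bounds the treewidth. Conversely, {1, 3, 6} is a clique of size 3, and the vertices of any clique must share a bag in every tree decomposition; so some bag has ≥ 3 vertices and tw(G) ≥ 2. Hence tw(G) = 2 exactly.

2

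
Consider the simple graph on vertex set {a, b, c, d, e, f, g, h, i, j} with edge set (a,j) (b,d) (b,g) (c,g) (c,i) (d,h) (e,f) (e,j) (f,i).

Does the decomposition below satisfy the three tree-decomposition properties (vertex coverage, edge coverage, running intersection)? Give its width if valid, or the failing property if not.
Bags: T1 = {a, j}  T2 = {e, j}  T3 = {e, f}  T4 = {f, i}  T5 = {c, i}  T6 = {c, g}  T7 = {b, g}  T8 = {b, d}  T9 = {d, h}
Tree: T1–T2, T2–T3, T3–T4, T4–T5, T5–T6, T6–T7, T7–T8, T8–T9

Yes; width 1.

Every vertex of G appears in some bag (union = {a, b, c, d, e, f, g, h, i, j}); every edge is covered by a bag; and for each vertex v the set of bags containing v is connected in the bag tree. The decomposition is therefore valid. The largest bag has 2 vertices, so the width is 1.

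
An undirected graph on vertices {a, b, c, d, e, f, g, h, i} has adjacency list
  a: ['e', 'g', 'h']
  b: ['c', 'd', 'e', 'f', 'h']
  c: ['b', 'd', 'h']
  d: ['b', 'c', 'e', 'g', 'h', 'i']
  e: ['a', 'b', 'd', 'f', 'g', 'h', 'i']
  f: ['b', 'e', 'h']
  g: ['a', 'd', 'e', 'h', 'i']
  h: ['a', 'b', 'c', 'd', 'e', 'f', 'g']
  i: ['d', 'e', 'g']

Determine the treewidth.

A width-3 tree decomposition is:
Bags: B1 = {b, c, d, h}  B2 = {b, d, e, h}  B3 = {d, e, g, h}  B4 = {d, e, g, i}  B5 = {b, e, f, h}  B6 = {a, e, g, h}
Tree: B1–B2, B2–B3, B3–B4, B2–B5, B3–B6
Each bag holds 4 vertices, so the decomposition has width 3, which upper-bounds the treewidth. For the lower bound, the 4 vertices {d, e, g, h} are pairwise adjacent, and any tree decomposition puts a clique entirely inside one bag — forcing width ≥ 3. Combining the bounds, tw(G) = 3.

3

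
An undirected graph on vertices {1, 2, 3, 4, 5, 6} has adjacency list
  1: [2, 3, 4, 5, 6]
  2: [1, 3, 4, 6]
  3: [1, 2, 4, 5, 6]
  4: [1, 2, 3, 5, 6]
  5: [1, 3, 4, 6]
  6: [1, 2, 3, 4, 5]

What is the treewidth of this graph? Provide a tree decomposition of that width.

The largest bag has 5 vertices, giving width 4; this decomposition certifies tw(G) ≤ 4. For the lower bound, the 5 vertices {1, 2, 3, 4, 6} are pairwise adjacent, and any tree decomposition puts a clique entirely inside one bag — forcing width ≥ 4. The upper and lower bounds meet at 4, so that is the treewidth.

Treewidth 4.
One optimal decomposition is:
Bags: B1 = {1, 3, 4, 5, 6}  B2 = {1, 2, 3, 4, 6}
Tree: B1–B2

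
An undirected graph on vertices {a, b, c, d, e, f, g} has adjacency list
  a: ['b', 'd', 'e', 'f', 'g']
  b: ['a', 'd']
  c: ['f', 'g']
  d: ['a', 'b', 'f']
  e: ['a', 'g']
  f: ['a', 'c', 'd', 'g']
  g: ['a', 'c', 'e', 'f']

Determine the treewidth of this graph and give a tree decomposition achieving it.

Treewidth 2.
One such decomposition:
Bags: B1 = {a, f, g}  B2 = {a, e, g}  B3 = {a, d, f}  B4 = {a, b, d}  B5 = {c, f, g}
Tree: B1–B2, B1–B3, B3–B4, B1–B5

Each bag holds 3 vertices, so the decomposition has width 2, which upper-bounds the treewidth. Conversely, {c, f, g} is a clique of size 3, and the vertices of any clique must share a bag in every tree decomposition; so some bag has ≥ 3 vertices and tw(G) ≥ 2. Combining the bounds, tw(G) = 2.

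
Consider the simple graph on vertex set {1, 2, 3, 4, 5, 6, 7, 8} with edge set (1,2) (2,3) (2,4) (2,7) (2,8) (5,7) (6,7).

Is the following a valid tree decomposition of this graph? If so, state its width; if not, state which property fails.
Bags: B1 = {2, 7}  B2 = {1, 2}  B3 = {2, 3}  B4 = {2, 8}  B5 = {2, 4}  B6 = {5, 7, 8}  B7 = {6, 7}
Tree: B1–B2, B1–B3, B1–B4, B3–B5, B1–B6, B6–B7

No — bags containing vertex 8 are not connected in the tree.

A tree decomposition must satisfy three properties: every vertex lies in some bag; for every edge, both endpoints lie together in some bag; and for every vertex, the bags containing it form a connected subtree. Here bags containing vertex 8 are not connected in the tree, so the decomposition is invalid.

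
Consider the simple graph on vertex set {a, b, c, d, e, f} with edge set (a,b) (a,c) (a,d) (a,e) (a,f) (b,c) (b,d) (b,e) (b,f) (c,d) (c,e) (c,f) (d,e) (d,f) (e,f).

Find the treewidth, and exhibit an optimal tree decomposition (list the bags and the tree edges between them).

Treewidth 5.
One optimal decomposition is:
Bags: B1 = {a, b, c, d, e, f}
Tree: (single bag)

A single bag containing all 6 vertices is trivially a valid decomposition of width 5. Conversely, {a, b, c, d, e, f} is a clique of size 6, and the vertices of any clique must share a bag in every tree decomposition; so some bag has ≥ 6 vertices and tw(G) ≥ 5. Therefore the treewidth is 5.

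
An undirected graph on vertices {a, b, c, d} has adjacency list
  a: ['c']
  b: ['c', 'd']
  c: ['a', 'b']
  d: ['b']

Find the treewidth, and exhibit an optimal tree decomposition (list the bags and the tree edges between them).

Treewidth 1.
Bags: B1 = {b, d}  B2 = {b, c}  B3 = {a, c}
Tree: B1–B2, B2–B3

Every bag has size at most 2, so the width is 2 − 1 = 1 and tw(G) ≤ 1. G has an edge, so its treewidth is at least 1. The upper and lower bounds meet at 1, so that is the treewidth.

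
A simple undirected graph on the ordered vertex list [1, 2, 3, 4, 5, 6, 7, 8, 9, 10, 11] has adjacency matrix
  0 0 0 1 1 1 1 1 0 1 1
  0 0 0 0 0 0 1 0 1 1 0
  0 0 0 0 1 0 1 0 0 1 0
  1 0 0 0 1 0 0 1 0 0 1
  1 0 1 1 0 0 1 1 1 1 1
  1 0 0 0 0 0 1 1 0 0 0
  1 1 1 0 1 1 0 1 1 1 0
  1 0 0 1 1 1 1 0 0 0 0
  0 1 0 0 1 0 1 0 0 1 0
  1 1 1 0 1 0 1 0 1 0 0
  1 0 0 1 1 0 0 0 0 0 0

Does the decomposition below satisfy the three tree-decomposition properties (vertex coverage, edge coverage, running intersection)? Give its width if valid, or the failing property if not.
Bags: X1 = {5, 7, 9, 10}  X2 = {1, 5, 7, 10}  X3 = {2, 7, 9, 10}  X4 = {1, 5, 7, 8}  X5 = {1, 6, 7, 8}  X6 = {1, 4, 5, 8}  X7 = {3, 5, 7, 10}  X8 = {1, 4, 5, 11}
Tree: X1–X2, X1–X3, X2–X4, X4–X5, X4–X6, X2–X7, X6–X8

Yes; width 3.

Vertex coverage: the bags together contain {1, 2, 3, 4, 5, 6, 7, 8, 9, 10, 11}, the full vertex set. Edge coverage: each edge of G has both endpoints in at least one bag. Running intersection: for every vertex, the bags containing it form a connected subtree. All three properties hold, so this is a valid tree decomposition of width max|bag| − 1 = 3, and hence tw(G) ≤ 3.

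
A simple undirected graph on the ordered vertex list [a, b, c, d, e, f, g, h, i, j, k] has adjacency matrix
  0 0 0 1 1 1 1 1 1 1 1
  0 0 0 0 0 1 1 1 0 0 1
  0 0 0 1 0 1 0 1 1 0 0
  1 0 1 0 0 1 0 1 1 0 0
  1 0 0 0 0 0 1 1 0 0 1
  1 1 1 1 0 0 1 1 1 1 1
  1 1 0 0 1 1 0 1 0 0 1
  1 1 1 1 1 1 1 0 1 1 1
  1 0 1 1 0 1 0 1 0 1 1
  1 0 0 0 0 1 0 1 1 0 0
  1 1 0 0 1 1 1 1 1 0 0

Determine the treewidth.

4

A width-4 tree decomposition is:
Bags: B1 = {a, d, f, h, i}  B2 = {c, d, f, h, i}  B3 = {a, f, h, i, j}  B4 = {a, f, h, i, k}  B5 = {a, f, g, h, k}  B6 = {a, e, g, h, k}  B7 = {b, f, g, h, k}
Tree: B1–B2, B1–B3, B3–B4, B4–B5, B5–B6, B5–B7
Each bag holds 5 vertices, so the decomposition has width 4, which upper-bounds the treewidth. Conversely, {a, e, g, h, k} is a clique of size 5, and the vertices of any clique must share a bag in every tree decomposition; so some bag has ≥ 5 vertices and tw(G) ≥ 4. Combining the bounds, tw(G) = 4.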